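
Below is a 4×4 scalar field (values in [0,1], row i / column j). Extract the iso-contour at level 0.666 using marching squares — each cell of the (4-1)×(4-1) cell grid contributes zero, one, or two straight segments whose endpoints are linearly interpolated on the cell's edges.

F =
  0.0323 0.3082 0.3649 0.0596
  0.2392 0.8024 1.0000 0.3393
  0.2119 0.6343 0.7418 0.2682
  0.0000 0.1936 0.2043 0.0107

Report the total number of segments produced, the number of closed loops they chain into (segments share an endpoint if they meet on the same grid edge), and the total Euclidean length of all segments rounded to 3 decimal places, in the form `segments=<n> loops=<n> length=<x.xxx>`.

cell (0,0): code 0100 → (0.724,1.000)–(1.000,0.758)
cell (0,1): code 1100 → (0.474,2.000)–(0.724,1.000)
cell (0,2): code 1000 → (1.000,2.506)–(0.474,2.000)
cell (1,0): code 0010 → (1.000,0.758)–(1.811,1.000)
cell (1,1): code 0111 → (1.811,1.000)–(2.000,1.295)
cell (1,2): code 1001 → (2.000,2.160)–(1.000,2.506)
cell (2,1): code 0010 → (2.000,1.295)–(2.141,2.000)
cell (2,2): code 0001 → (2.141,2.000)–(2.000,2.160)
total: 8 segments, chained into 1 closed loop(s), length Σ = 5.314628

segments=8 loops=1 length=5.315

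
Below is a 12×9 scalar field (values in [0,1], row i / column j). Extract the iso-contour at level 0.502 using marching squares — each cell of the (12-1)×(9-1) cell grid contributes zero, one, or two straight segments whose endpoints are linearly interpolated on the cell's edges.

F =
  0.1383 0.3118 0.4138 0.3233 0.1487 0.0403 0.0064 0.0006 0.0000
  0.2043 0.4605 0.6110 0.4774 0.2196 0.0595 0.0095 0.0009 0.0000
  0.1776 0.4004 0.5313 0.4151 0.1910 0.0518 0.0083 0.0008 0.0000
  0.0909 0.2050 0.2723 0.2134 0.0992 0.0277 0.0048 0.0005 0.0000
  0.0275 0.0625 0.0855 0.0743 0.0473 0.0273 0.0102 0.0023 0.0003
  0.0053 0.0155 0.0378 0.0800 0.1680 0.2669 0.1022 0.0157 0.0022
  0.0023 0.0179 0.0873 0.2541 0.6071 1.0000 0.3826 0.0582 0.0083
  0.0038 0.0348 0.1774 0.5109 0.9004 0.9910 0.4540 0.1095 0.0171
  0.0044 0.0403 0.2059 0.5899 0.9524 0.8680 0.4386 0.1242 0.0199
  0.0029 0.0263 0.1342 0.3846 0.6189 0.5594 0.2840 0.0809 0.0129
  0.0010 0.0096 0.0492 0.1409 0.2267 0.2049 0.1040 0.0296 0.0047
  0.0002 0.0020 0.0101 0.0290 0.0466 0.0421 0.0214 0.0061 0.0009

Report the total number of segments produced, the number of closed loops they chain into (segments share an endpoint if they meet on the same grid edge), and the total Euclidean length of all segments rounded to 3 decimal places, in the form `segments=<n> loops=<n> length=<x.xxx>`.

segments=20 loops=2 length=15.773

cell (0,1): code 0100 → (0.447,2.000)–(1.000,1.276)
cell (0,2): code 1000 → (1.000,2.816)–(0.447,2.000)
cell (1,1): code 0110 → (1.000,1.276)–(2.000,1.776)
cell (1,2): code 1001 → (2.000,2.252)–(1.000,2.816)
cell (2,1): code 0010 → (2.000,1.776)–(2.113,2.000)
cell (2,2): code 0001 → (2.113,2.000)–(2.000,2.252)
cell (5,3): code 0100 → (5.761,4.000)–(6.000,3.702)
cell (5,4): code 1100 → (5.321,5.000)–(5.761,4.000)
cell (5,5): code 1000 → (6.000,5.807)–(5.321,5.000)
cell (6,2): code 0100 → (6.965,3.000)–(7.000,2.973)
cell (6,3): code 1110 → (6.000,3.702)–(6.965,3.000)
cell (6,5): code 1001 → (7.000,5.911)–(6.000,5.807)
cell (7,2): code 0110 → (7.000,2.973)–(8.000,2.771)
cell (7,5): code 1001 → (8.000,5.852)–(7.000,5.911)
cell (8,2): code 0010 → (8.000,2.771)–(8.428,3.000)
cell (8,3): code 0111 → (8.428,3.000)–(9.000,3.501)
cell (8,5): code 1001 → (9.000,5.208)–(8.000,5.852)
cell (9,3): code 0010 → (9.000,3.501)–(9.298,4.000)
cell (9,4): code 0011 → (9.298,4.000)–(9.162,5.000)
cell (9,5): code 0001 → (9.162,5.000)–(9.000,5.208)
total: 20 segments, chained into 2 closed loop(s), length Σ = 15.773323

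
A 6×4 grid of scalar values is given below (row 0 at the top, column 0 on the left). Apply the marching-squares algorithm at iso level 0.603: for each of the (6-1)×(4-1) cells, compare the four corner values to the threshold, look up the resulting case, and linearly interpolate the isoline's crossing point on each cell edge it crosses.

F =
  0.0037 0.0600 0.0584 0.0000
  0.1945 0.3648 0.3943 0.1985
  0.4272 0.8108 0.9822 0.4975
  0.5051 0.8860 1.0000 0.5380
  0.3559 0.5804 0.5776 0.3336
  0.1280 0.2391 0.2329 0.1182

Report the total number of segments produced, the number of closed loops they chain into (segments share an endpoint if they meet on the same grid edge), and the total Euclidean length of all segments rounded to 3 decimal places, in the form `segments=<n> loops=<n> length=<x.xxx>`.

cell (1,0): code 0100 → (1.534,1.000)–(2.000,0.458)
cell (1,1): code 1100 → (1.355,2.000)–(1.534,1.000)
cell (1,2): code 1000 → (2.000,2.782)–(1.355,2.000)
cell (2,0): code 0110 → (2.000,0.458)–(3.000,0.257)
cell (2,2): code 1001 → (3.000,2.859)–(2.000,2.782)
cell (3,0): code 0010 → (3.000,0.257)–(3.926,1.000)
cell (3,1): code 0011 → (3.926,1.000)–(3.940,2.000)
cell (3,2): code 0001 → (3.940,2.000)–(3.000,2.859)
total: 8 segments, chained into 1 closed loop(s), length Σ = 8.228218

segments=8 loops=1 length=8.228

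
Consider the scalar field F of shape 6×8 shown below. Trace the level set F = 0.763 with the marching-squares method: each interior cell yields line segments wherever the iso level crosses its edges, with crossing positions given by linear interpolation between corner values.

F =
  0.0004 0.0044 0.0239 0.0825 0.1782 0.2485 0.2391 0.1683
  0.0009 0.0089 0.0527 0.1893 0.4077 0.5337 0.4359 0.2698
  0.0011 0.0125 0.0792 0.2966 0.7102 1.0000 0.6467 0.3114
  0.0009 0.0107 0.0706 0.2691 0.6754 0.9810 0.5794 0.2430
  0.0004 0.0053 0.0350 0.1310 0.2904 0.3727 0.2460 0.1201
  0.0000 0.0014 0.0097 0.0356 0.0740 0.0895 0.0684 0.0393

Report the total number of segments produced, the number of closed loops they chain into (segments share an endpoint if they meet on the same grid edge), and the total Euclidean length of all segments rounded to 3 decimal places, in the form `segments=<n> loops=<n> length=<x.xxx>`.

cell (1,4): code 0100 → (1.492,5.000)–(2.000,4.182)
cell (1,5): code 1000 → (2.000,5.671)–(1.492,5.000)
cell (2,4): code 0110 → (2.000,4.182)–(3.000,4.287)
cell (2,5): code 1001 → (3.000,5.543)–(2.000,5.671)
cell (3,4): code 0010 → (3.000,4.287)–(3.358,5.000)
cell (3,5): code 0001 → (3.358,5.000)–(3.000,5.543)
total: 6 segments, chained into 1 closed loop(s), length Σ = 5.266863

segments=6 loops=1 length=5.267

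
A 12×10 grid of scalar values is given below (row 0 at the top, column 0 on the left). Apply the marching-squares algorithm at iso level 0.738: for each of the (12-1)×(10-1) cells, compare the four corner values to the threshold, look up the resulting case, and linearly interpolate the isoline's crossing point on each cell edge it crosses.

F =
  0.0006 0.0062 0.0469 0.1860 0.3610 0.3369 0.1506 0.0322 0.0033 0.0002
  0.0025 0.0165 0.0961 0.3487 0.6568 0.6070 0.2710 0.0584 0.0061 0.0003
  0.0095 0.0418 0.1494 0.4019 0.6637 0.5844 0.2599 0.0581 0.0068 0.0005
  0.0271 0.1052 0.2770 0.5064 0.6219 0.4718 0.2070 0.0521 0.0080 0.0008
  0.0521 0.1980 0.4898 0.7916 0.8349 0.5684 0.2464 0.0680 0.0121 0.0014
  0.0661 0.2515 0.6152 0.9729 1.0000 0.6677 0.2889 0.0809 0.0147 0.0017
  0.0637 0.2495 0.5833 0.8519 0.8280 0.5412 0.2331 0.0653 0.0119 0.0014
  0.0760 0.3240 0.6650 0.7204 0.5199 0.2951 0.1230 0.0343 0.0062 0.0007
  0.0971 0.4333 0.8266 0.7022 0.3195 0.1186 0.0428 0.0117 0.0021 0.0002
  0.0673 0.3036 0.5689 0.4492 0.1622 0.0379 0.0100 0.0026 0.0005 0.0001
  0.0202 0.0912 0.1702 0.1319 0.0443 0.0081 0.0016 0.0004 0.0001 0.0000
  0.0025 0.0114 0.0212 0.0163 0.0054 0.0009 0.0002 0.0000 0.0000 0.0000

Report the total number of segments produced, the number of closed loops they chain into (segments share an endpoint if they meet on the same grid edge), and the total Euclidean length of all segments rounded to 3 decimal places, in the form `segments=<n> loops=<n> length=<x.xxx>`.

cell (3,2): code 0100 → (3.812,3.000)–(4.000,2.822)
cell (3,3): code 1100 → (3.545,4.000)–(3.812,3.000)
cell (3,4): code 1000 → (4.000,4.364)–(3.545,4.000)
cell (4,2): code 0110 → (4.000,2.822)–(5.000,2.343)
cell (4,4): code 1001 → (5.000,4.788)–(4.000,4.364)
cell (5,2): code 0110 → (5.000,2.343)–(6.000,2.576)
cell (5,4): code 1001 → (6.000,4.314)–(5.000,4.788)
cell (6,2): code 0010 → (6.000,2.576)–(6.866,3.000)
cell (6,3): code 0011 → (6.866,3.000)–(6.292,4.000)
cell (6,4): code 0001 → (6.292,4.000)–(6.000,4.314)
cell (7,1): code 0100 → (7.452,2.000)–(8.000,1.775)
cell (7,2): code 1000 → (8.000,2.712)–(7.452,2.000)
cell (8,1): code 0010 → (8.000,1.775)–(8.344,2.000)
cell (8,2): code 0001 → (8.344,2.000)–(8.000,2.712)
total: 14 segments, chained into 2 closed loop(s), length Σ = 11.444583

segments=14 loops=2 length=11.445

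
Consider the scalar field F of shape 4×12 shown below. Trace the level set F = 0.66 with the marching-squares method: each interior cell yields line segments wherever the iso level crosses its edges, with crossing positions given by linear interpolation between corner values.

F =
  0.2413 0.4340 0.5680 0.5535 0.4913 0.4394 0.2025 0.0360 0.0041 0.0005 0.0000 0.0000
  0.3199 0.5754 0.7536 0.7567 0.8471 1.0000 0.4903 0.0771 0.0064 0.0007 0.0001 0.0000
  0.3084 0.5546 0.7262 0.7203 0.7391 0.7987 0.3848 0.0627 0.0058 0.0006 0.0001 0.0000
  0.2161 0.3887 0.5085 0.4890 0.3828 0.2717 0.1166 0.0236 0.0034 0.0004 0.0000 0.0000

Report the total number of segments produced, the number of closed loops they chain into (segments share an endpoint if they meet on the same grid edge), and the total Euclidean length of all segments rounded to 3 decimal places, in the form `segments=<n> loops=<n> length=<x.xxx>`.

segments=12 loops=1 length=10.618

cell (0,1): code 0100 → (0.496,2.000)–(1.000,1.475)
cell (0,2): code 1100 → (0.524,3.000)–(0.496,2.000)
cell (0,3): code 1100 → (0.474,4.000)–(0.524,3.000)
cell (0,4): code 1100 → (0.394,5.000)–(0.474,4.000)
cell (0,5): code 1000 → (1.000,5.667)–(0.394,5.000)
cell (1,1): code 0110 → (1.000,1.475)–(2.000,1.614)
cell (1,5): code 1001 → (2.000,5.335)–(1.000,5.667)
cell (2,1): code 0010 → (2.000,1.614)–(2.304,2.000)
cell (2,2): code 0011 → (2.304,2.000)–(2.261,3.000)
cell (2,3): code 0011 → (2.261,3.000)–(2.222,4.000)
cell (2,4): code 0011 → (2.222,4.000)–(2.263,5.000)
cell (2,5): code 0001 → (2.263,5.000)–(2.000,5.335)
total: 12 segments, chained into 1 closed loop(s), length Σ = 10.617809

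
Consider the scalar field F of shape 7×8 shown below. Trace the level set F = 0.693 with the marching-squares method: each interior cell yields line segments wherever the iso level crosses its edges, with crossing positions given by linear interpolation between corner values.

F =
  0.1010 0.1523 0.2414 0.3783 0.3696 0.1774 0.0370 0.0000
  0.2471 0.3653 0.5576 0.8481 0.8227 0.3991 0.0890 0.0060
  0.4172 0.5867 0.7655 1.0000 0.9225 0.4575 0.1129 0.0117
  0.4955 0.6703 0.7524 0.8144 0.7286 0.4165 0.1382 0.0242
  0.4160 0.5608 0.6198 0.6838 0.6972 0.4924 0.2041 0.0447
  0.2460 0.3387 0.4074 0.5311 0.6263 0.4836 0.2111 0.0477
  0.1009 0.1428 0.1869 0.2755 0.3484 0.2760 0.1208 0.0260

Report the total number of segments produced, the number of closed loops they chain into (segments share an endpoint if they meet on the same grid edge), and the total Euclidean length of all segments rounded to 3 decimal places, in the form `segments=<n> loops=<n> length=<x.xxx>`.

cell (0,2): code 0100 → (0.670,3.000)–(1.000,2.466)
cell (0,3): code 1100 → (0.714,4.000)–(0.670,3.000)
cell (0,4): code 1000 → (1.000,4.306)–(0.714,4.000)
cell (1,1): code 0100 → (1.651,2.000)–(2.000,1.595)
cell (1,2): code 1110 → (1.000,2.466)–(1.651,2.000)
cell (1,4): code 1001 → (2.000,4.494)–(1.000,4.306)
cell (2,1): code 0110 → (2.000,1.595)–(3.000,1.276)
cell (2,4): code 1001 → (3.000,4.114)–(2.000,4.494)
cell (3,1): code 0010 → (3.000,1.276)–(3.448,2.000)
cell (3,2): code 0011 → (3.448,2.000)–(3.930,3.000)
cell (3,3): code 0111 → (3.930,3.000)–(4.000,3.687)
cell (3,4): code 1001 → (4.000,4.021)–(3.000,4.114)
cell (4,3): code 0010 → (4.000,3.687)–(4.059,4.000)
cell (4,4): code 0001 → (4.059,4.000)–(4.000,4.021)
total: 14 segments, chained into 1 closed loop(s), length Σ = 10.556966

segments=14 loops=1 length=10.557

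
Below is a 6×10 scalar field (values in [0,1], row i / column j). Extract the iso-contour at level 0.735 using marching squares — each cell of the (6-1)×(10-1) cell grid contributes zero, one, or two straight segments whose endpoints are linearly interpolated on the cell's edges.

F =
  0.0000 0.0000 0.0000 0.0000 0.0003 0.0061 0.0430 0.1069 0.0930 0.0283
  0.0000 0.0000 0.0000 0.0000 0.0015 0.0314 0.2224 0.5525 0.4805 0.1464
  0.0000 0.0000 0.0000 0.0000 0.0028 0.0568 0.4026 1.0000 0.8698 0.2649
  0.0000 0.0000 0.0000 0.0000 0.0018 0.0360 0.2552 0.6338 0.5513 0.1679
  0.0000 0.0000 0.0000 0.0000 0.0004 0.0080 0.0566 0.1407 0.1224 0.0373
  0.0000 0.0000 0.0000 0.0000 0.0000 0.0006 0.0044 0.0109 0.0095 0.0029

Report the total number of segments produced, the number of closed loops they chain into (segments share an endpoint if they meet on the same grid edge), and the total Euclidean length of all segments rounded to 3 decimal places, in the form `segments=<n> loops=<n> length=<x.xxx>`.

cell (1,6): code 0100 → (1.408,7.000)–(2.000,6.556)
cell (1,7): code 1100 → (1.654,8.000)–(1.408,7.000)
cell (1,8): code 1000 → (2.000,8.223)–(1.654,8.000)
cell (2,6): code 0010 → (2.000,6.556)–(2.724,7.000)
cell (2,7): code 0011 → (2.724,7.000)–(2.423,8.000)
cell (2,8): code 0001 → (2.423,8.000)–(2.000,8.223)
total: 6 segments, chained into 1 closed loop(s), length Σ = 4.552718

segments=6 loops=1 length=4.553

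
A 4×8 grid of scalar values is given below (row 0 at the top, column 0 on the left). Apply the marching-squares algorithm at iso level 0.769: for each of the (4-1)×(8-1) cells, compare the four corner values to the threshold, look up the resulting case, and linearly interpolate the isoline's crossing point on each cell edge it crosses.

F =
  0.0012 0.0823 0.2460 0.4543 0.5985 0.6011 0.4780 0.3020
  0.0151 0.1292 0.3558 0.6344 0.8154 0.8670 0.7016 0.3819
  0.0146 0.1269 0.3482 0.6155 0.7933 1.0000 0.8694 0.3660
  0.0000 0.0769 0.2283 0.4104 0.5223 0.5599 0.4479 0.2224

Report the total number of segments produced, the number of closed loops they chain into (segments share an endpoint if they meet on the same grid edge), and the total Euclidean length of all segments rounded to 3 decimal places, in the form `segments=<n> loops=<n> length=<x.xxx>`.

cell (0,3): code 0100 → (0.786,4.000)–(1.000,3.744)
cell (0,4): code 1100 → (0.631,5.000)–(0.786,4.000)
cell (0,5): code 1000 → (1.000,5.593)–(0.631,5.000)
cell (1,3): code 0110 → (1.000,3.744)–(2.000,3.863)
cell (1,5): code 1101 → (1.402,6.000)–(1.000,5.593)
cell (1,6): code 1000 → (2.000,6.199)–(1.402,6.000)
cell (2,3): code 0010 → (2.000,3.863)–(2.090,4.000)
cell (2,4): code 0011 → (2.090,4.000)–(2.525,5.000)
cell (2,5): code 0011 → (2.525,5.000)–(2.238,6.000)
cell (2,6): code 0001 → (2.238,6.000)–(2.000,6.199)
total: 10 segments, chained into 1 closed loop(s), length Σ = 6.858579

segments=10 loops=1 length=6.859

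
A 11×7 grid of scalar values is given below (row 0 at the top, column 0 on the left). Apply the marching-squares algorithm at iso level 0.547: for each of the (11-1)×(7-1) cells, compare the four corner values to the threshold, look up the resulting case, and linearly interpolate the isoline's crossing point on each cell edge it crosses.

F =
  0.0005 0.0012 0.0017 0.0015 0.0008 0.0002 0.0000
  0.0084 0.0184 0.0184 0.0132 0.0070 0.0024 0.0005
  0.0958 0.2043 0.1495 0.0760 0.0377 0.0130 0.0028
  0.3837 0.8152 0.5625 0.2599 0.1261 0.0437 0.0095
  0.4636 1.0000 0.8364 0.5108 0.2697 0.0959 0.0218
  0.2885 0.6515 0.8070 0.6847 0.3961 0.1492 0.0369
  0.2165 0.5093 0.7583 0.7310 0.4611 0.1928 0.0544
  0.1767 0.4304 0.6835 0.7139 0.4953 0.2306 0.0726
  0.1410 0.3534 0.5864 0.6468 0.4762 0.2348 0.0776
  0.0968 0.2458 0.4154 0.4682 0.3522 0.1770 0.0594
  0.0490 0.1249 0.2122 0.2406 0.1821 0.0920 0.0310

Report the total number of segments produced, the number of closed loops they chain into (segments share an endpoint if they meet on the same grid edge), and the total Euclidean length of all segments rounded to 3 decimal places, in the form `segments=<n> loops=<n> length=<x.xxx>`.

segments=18 loops=1 length=14.931

cell (2,0): code 0100 → (2.561,1.000)–(3.000,0.378)
cell (2,1): code 1100 → (2.962,2.000)–(2.561,1.000)
cell (2,2): code 1000 → (3.000,2.051)–(2.962,2.000)
cell (3,0): code 0110 → (3.000,0.378)–(4.000,0.155)
cell (3,2): code 1001 → (4.000,2.889)–(3.000,2.051)
cell (4,0): code 0110 → (4.000,0.155)–(5.000,0.712)
cell (4,2): code 1101 → (4.208,3.000)–(4.000,2.889)
cell (4,3): code 1000 → (5.000,3.477)–(4.208,3.000)
cell (5,0): code 0010 → (5.000,0.712)–(5.735,1.000)
cell (5,1): code 0111 → (5.735,1.000)–(6.000,1.151)
cell (5,3): code 1001 → (6.000,3.682)–(5.000,3.477)
cell (6,1): code 0110 → (6.000,1.151)–(7.000,1.461)
cell (6,3): code 1001 → (7.000,3.763)–(6.000,3.682)
cell (7,1): code 0110 → (7.000,1.461)–(8.000,1.831)
cell (7,3): code 1001 → (8.000,3.585)–(7.000,3.763)
cell (8,1): code 0010 → (8.000,1.831)–(8.230,2.000)
cell (8,2): code 0011 → (8.230,2.000)–(8.559,3.000)
cell (8,3): code 0001 → (8.559,3.000)–(8.000,3.585)
total: 18 segments, chained into 1 closed loop(s), length Σ = 14.930826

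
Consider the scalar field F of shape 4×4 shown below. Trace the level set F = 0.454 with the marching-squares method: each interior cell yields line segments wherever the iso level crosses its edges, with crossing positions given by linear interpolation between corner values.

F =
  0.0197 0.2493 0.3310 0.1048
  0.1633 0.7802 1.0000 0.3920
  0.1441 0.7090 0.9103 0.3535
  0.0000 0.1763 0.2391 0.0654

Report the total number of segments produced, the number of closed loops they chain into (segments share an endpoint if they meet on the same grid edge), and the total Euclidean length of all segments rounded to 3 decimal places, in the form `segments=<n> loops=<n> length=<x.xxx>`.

segments=8 loops=1 length=7.793

cell (0,0): code 0100 → (0.386,1.000)–(1.000,0.471)
cell (0,1): code 1100 → (0.184,2.000)–(0.386,1.000)
cell (0,2): code 1000 → (1.000,2.898)–(0.184,2.000)
cell (1,0): code 0110 → (1.000,0.471)–(2.000,0.549)
cell (1,2): code 1001 → (2.000,2.820)–(1.000,2.898)
cell (2,0): code 0010 → (2.000,0.549)–(2.479,1.000)
cell (2,1): code 0011 → (2.479,1.000)–(2.680,2.000)
cell (2,2): code 0001 → (2.680,2.000)–(2.000,2.820)
total: 8 segments, chained into 1 closed loop(s), length Σ = 7.793091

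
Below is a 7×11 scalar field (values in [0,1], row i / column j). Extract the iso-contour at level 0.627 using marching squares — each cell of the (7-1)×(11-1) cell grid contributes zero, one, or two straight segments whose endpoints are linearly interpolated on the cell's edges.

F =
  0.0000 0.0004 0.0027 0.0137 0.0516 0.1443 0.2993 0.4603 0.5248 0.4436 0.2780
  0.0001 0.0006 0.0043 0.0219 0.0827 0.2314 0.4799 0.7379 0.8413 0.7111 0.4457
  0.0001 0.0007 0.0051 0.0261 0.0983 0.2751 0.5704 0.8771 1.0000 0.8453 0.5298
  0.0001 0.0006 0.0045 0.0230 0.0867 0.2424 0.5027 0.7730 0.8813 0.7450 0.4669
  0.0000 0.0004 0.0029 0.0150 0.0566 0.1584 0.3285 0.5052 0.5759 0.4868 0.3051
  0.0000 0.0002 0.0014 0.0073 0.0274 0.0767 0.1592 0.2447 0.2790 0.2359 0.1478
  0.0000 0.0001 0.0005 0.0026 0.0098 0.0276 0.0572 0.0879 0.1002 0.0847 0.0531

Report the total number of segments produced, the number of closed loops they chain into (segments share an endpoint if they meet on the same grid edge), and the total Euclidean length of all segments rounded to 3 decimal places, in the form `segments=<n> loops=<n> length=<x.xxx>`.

cell (0,6): code 0100 → (0.601,7.000)–(1.000,6.570)
cell (0,7): code 1100 → (0.323,8.000)–(0.601,7.000)
cell (0,8): code 1100 → (0.686,9.000)–(0.323,8.000)
cell (0,9): code 1000 → (1.000,9.317)–(0.686,9.000)
cell (1,6): code 0110 → (1.000,6.570)–(2.000,6.185)
cell (1,9): code 1001 → (2.000,9.692)–(1.000,9.317)
cell (2,6): code 0110 → (2.000,6.185)–(3.000,6.460)
cell (2,9): code 1001 → (3.000,9.424)–(2.000,9.692)
cell (3,6): code 0010 → (3.000,6.460)–(3.545,7.000)
cell (3,7): code 0011 → (3.545,7.000)–(3.833,8.000)
cell (3,8): code 0011 → (3.833,8.000)–(3.457,9.000)
cell (3,9): code 0001 → (3.457,9.000)–(3.000,9.424)
total: 12 segments, chained into 1 closed loop(s), length Σ = 10.846750

segments=12 loops=1 length=10.847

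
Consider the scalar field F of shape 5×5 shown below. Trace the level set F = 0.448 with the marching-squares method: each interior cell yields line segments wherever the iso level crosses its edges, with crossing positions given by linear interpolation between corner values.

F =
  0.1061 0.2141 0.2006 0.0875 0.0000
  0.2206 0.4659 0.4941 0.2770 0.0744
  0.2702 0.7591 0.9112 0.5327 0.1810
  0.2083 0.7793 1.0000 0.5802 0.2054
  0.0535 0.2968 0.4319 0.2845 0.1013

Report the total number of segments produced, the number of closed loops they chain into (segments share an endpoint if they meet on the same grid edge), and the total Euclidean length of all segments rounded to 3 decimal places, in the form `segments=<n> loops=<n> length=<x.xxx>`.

cell (0,0): code 0100 → (0.929,1.000)–(1.000,0.927)
cell (0,1): code 1100 → (0.843,2.000)–(0.929,1.000)
cell (0,2): code 1000 → (1.000,2.212)–(0.843,2.000)
cell (1,0): code 0110 → (1.000,0.927)–(2.000,0.364)
cell (1,2): code 1101 → (1.669,3.000)–(1.000,2.212)
cell (1,3): code 1000 → (2.000,3.241)–(1.669,3.000)
cell (2,0): code 0110 → (2.000,0.364)–(3.000,0.420)
cell (2,3): code 1001 → (3.000,3.353)–(2.000,3.241)
cell (3,0): code 0010 → (3.000,0.420)–(3.687,1.000)
cell (3,1): code 0011 → (3.687,1.000)–(3.972,2.000)
cell (3,2): code 0011 → (3.972,2.000)–(3.447,3.000)
cell (3,3): code 0001 → (3.447,3.000)–(3.000,3.353)
total: 12 segments, chained into 1 closed loop(s), length Σ = 9.605553

segments=12 loops=1 length=9.606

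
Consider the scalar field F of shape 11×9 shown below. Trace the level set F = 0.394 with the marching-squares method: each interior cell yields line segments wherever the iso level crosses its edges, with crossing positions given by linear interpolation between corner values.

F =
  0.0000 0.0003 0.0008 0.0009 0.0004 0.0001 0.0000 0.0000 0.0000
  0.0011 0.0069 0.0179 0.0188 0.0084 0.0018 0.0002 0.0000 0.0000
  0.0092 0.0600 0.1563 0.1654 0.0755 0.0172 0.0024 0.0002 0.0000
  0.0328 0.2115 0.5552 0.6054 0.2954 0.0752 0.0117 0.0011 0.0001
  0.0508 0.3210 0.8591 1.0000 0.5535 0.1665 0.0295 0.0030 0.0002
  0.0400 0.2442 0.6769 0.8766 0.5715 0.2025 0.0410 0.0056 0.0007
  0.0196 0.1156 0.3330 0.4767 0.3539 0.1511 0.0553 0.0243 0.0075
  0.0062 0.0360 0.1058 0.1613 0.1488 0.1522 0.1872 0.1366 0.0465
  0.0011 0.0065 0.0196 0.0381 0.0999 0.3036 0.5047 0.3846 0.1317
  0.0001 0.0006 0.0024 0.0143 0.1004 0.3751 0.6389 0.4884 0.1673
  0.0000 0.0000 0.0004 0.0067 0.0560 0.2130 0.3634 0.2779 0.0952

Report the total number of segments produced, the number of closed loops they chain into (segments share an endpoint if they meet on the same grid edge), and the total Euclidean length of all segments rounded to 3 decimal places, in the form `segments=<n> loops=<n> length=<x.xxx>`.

cell (2,1): code 0100 → (2.596,2.000)–(3.000,1.531)
cell (2,2): code 1100 → (2.520,3.000)–(2.596,2.000)
cell (2,3): code 1000 → (3.000,3.682)–(2.520,3.000)
cell (3,1): code 0110 → (3.000,1.531)–(4.000,1.136)
cell (3,3): code 1101 → (3.382,4.000)–(3.000,3.682)
cell (3,4): code 1000 → (4.000,4.412)–(3.382,4.000)
cell (4,1): code 0110 → (4.000,1.136)–(5.000,1.346)
cell (4,4): code 1001 → (5.000,4.481)–(4.000,4.412)
cell (5,1): code 0010 → (5.000,1.346)–(5.823,2.000)
cell (5,2): code 0111 → (5.823,2.000)–(6.000,2.424)
cell (5,3): code 1011 → (6.000,3.673)–(5.816,4.000)
cell (5,4): code 0001 → (5.816,4.000)–(5.000,4.481)
cell (6,2): code 0010 → (6.000,2.424)–(6.262,3.000)
cell (6,3): code 0001 → (6.262,3.000)–(6.000,3.673)
cell (7,5): code 0100 → (7.651,6.000)–(8.000,5.450)
cell (7,6): code 1000 → (8.000,6.922)–(7.651,6.000)
cell (8,5): code 0110 → (8.000,5.450)–(9.000,5.072)
cell (8,6): code 1101 → (8.091,7.000)–(8.000,6.922)
cell (8,7): code 1000 → (9.000,7.294)–(8.091,7.000)
cell (9,5): code 0010 → (9.000,5.072)–(9.889,6.000)
cell (9,6): code 0011 → (9.889,6.000)–(9.448,7.000)
cell (9,7): code 0001 → (9.448,7.000)–(9.000,7.294)
total: 22 segments, chained into 2 closed loop(s), length Σ = 17.679436

segments=22 loops=2 length=17.679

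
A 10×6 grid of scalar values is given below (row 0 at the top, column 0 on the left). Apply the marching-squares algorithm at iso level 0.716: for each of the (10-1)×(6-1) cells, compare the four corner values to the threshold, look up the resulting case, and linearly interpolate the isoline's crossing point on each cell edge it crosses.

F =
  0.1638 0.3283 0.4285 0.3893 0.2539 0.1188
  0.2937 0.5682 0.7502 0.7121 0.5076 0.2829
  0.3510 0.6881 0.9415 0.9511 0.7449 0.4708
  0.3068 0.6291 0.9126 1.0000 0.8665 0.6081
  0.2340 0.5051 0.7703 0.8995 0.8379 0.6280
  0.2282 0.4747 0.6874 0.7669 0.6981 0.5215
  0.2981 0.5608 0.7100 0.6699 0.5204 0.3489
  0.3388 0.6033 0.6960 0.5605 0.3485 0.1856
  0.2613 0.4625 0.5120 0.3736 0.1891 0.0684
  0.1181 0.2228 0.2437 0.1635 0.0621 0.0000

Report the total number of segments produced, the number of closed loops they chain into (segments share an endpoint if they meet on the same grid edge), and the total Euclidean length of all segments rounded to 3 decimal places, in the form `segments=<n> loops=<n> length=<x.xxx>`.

segments=16 loops=1 length=12.424

cell (0,1): code 0100 → (0.894,2.000)–(1.000,1.812)
cell (0,2): code 1000 → (1.000,2.898)–(0.894,2.000)
cell (1,1): code 0110 → (1.000,1.812)–(2.000,1.110)
cell (1,2): code 1101 → (1.016,3.000)–(1.000,2.898)
cell (1,3): code 1100 → (1.878,4.000)–(1.016,3.000)
cell (1,4): code 1000 → (2.000,4.105)–(1.878,4.000)
cell (2,1): code 0110 → (2.000,1.110)–(3.000,1.307)
cell (2,4): code 1001 → (3.000,4.582)–(2.000,4.105)
cell (3,1): code 0110 → (3.000,1.307)–(4.000,1.795)
cell (3,4): code 1001 → (4.000,4.581)–(3.000,4.582)
cell (4,1): code 0010 → (4.000,1.795)–(4.655,2.000)
cell (4,2): code 0111 → (4.655,2.000)–(5.000,2.360)
cell (4,3): code 1011 → (5.000,3.740)–(4.872,4.000)
cell (4,4): code 0001 → (4.872,4.000)–(4.000,4.581)
cell (5,2): code 0010 → (5.000,2.360)–(5.525,3.000)
cell (5,3): code 0001 → (5.525,3.000)–(5.000,3.740)
total: 16 segments, chained into 1 closed loop(s), length Σ = 12.423778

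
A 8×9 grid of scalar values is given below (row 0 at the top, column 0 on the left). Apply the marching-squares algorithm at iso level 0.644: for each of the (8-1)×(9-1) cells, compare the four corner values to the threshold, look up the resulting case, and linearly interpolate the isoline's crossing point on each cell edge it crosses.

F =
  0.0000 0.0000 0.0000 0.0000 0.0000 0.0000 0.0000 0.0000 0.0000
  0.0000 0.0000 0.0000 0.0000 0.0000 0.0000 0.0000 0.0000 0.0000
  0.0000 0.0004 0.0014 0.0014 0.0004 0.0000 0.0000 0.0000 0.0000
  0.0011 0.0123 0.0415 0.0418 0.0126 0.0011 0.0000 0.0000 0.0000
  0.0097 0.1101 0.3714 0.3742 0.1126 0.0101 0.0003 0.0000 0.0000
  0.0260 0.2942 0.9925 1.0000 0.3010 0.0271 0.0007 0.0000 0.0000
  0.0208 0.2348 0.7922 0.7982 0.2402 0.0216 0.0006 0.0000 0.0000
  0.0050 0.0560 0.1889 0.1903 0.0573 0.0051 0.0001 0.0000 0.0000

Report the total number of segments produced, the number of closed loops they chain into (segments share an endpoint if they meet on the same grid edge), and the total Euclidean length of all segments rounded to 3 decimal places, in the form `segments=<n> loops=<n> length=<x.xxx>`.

cell (4,1): code 0100 → (4.439,2.000)–(5.000,1.501)
cell (4,2): code 1100 → (4.431,3.000)–(4.439,2.000)
cell (4,3): code 1000 → (5.000,3.509)–(4.431,3.000)
cell (5,1): code 0110 → (5.000,1.501)–(6.000,1.734)
cell (5,3): code 1001 → (6.000,3.276)–(5.000,3.509)
cell (6,1): code 0010 → (6.000,1.734)–(6.246,2.000)
cell (6,2): code 0011 → (6.246,2.000)–(6.254,3.000)
cell (6,3): code 0001 → (6.254,3.000)–(6.000,3.276)
total: 8 segments, chained into 1 closed loop(s), length Σ = 6.305247

segments=8 loops=1 length=6.305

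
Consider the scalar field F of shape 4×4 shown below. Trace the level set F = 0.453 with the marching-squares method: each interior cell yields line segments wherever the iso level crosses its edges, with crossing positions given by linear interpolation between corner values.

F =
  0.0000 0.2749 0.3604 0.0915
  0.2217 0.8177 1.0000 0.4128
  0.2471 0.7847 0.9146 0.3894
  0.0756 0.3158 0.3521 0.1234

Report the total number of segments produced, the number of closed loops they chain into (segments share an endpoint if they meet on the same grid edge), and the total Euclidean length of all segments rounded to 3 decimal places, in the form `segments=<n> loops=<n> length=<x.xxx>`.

segments=8 loops=1 length=8.339

cell (0,0): code 0100 → (0.328,1.000)–(1.000,0.388)
cell (0,1): code 1100 → (0.145,2.000)–(0.328,1.000)
cell (0,2): code 1000 → (1.000,2.932)–(0.145,2.000)
cell (1,0): code 0110 → (1.000,0.388)–(2.000,0.383)
cell (1,2): code 1001 → (2.000,2.879)–(1.000,2.932)
cell (2,0): code 0010 → (2.000,0.383)–(2.707,1.000)
cell (2,1): code 0011 → (2.707,1.000)–(2.821,2.000)
cell (2,2): code 0001 → (2.821,2.000)–(2.000,2.879)
total: 8 segments, chained into 1 closed loop(s), length Σ = 8.338935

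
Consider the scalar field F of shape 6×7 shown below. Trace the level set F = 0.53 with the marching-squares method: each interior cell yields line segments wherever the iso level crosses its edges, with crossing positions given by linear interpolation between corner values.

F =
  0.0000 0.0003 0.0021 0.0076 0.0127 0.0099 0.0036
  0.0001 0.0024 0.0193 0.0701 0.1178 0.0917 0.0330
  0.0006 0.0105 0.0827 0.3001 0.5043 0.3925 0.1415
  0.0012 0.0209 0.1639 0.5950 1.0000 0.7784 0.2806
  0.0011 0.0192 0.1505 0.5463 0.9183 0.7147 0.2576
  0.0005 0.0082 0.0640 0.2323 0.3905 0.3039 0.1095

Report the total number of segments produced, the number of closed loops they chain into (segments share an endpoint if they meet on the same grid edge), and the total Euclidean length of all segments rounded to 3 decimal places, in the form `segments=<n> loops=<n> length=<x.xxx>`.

cell (2,2): code 0100 → (2.780,3.000)–(3.000,2.849)
cell (2,3): code 1100 → (2.052,4.000)–(2.780,3.000)
cell (2,4): code 1100 → (2.356,5.000)–(2.052,4.000)
cell (2,5): code 1000 → (3.000,5.499)–(2.356,5.000)
cell (3,2): code 0110 → (3.000,2.849)–(4.000,2.959)
cell (3,5): code 1001 → (4.000,5.404)–(3.000,5.499)
cell (4,2): code 0010 → (4.000,2.959)–(4.052,3.000)
cell (4,3): code 0011 → (4.052,3.000)–(4.736,4.000)
cell (4,4): code 0011 → (4.736,4.000)–(4.450,5.000)
cell (4,5): code 0001 → (4.450,5.000)–(4.000,5.404)
total: 10 segments, chained into 1 closed loop(s), length Σ = 8.296391

segments=10 loops=1 length=8.296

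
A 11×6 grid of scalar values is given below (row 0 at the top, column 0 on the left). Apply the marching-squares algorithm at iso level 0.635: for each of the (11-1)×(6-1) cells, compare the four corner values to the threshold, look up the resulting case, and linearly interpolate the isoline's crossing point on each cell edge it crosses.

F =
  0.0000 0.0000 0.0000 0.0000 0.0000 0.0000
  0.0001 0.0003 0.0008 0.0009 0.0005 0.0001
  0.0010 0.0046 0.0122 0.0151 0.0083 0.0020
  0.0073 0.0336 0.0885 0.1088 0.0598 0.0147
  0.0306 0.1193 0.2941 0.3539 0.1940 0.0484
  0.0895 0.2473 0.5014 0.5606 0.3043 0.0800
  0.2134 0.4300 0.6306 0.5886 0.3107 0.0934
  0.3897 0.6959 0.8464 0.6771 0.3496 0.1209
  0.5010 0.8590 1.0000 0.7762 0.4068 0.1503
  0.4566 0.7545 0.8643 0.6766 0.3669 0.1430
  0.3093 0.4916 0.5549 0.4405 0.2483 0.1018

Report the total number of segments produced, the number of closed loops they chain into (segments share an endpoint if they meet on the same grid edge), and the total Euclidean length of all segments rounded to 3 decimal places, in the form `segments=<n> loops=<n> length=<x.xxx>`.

cell (6,0): code 0100 → (6.771,1.000)–(7.000,0.801)
cell (6,1): code 1100 → (6.020,2.000)–(6.771,1.000)
cell (6,2): code 1100 → (6.524,3.000)–(6.020,2.000)
cell (6,3): code 1000 → (7.000,3.129)–(6.524,3.000)
cell (7,0): code 0110 → (7.000,0.801)–(8.000,0.374)
cell (7,3): code 1001 → (8.000,3.382)–(7.000,3.129)
cell (8,0): code 0110 → (8.000,0.374)–(9.000,0.599)
cell (8,3): code 1001 → (9.000,3.134)–(8.000,3.382)
cell (9,0): code 0010 → (9.000,0.599)–(9.455,1.000)
cell (9,1): code 0011 → (9.455,1.000)–(9.741,2.000)
cell (9,2): code 0011 → (9.741,2.000)–(9.176,3.000)
cell (9,3): code 0001 → (9.176,3.000)–(9.000,3.134)
total: 12 segments, chained into 1 closed loop(s), length Σ = 10.356948

segments=12 loops=1 length=10.357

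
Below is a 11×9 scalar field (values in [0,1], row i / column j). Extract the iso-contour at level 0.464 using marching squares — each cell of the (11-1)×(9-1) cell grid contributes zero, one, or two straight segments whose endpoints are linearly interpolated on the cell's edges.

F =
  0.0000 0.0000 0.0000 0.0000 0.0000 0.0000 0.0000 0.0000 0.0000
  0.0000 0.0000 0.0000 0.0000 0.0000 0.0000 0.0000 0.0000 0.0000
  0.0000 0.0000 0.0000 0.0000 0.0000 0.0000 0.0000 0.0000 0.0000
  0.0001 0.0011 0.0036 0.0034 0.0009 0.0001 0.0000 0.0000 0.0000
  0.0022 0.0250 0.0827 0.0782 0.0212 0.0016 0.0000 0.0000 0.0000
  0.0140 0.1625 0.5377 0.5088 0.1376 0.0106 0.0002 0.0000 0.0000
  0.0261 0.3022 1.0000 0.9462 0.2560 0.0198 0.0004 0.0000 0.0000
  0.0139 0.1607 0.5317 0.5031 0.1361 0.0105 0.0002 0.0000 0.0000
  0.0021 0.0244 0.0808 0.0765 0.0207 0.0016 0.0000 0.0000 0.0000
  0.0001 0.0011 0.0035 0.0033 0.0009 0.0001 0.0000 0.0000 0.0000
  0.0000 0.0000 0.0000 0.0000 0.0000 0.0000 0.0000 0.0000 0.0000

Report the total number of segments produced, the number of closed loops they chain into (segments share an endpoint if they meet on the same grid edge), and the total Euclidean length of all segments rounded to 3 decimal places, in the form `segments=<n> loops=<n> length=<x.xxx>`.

segments=10 loops=1 length=7.422

cell (4,1): code 0100 → (4.838,2.000)–(5.000,1.804)
cell (4,2): code 1100 → (4.896,3.000)–(4.838,2.000)
cell (4,3): code 1000 → (5.000,3.121)–(4.896,3.000)
cell (5,1): code 0110 → (5.000,1.804)–(6.000,1.232)
cell (5,3): code 1001 → (6.000,3.699)–(5.000,3.121)
cell (6,1): code 0110 → (6.000,1.232)–(7.000,1.818)
cell (6,3): code 1001 → (7.000,3.107)–(6.000,3.699)
cell (7,1): code 0010 → (7.000,1.818)–(7.150,2.000)
cell (7,2): code 0011 → (7.150,2.000)–(7.092,3.000)
cell (7,3): code 0001 → (7.092,3.000)–(7.000,3.107)
total: 10 segments, chained into 1 closed loop(s), length Σ = 7.422081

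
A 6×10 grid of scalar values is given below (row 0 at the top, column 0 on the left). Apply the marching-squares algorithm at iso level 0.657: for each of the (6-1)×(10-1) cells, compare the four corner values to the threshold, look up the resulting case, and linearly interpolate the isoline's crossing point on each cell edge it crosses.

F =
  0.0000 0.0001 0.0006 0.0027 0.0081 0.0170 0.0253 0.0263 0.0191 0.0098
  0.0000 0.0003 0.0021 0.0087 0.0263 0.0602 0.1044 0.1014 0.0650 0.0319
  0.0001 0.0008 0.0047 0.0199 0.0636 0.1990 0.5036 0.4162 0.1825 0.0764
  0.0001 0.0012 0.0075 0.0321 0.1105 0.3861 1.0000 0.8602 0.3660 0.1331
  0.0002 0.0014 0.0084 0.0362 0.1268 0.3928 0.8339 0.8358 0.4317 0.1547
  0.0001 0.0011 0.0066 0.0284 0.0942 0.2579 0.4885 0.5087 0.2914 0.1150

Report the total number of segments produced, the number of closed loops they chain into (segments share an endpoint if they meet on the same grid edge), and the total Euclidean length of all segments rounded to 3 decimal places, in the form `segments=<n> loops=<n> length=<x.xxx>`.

cell (2,5): code 0100 → (2.309,6.000)–(3.000,5.441)
cell (2,6): code 1100 → (2.542,7.000)–(2.309,6.000)
cell (2,7): code 1000 → (3.000,7.411)–(2.542,7.000)
cell (3,5): code 0110 → (3.000,5.441)–(4.000,5.599)
cell (3,7): code 1001 → (4.000,7.442)–(3.000,7.411)
cell (4,5): code 0010 → (4.000,5.599)–(4.512,6.000)
cell (4,6): code 0011 → (4.512,6.000)–(4.547,7.000)
cell (4,7): code 0001 → (4.547,7.000)–(4.000,7.442)
total: 8 segments, chained into 1 closed loop(s), length Σ = 6.897885

segments=8 loops=1 length=6.898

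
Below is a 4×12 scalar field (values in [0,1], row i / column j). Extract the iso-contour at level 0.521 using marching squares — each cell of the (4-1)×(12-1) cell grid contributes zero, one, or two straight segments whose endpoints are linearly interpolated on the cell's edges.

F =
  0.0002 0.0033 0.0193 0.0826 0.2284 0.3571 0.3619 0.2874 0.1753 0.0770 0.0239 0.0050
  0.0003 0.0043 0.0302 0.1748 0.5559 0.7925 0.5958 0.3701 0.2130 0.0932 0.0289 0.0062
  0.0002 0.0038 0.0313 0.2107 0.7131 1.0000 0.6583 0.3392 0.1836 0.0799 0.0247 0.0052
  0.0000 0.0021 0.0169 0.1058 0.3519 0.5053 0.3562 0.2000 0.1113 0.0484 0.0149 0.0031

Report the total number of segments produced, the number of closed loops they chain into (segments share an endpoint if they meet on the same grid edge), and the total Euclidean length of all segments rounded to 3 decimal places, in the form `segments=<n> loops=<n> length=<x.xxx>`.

segments=10 loops=1 length=8.314

cell (0,3): code 0100 → (0.893,4.000)–(1.000,3.908)
cell (0,4): code 1100 → (0.376,5.000)–(0.893,4.000)
cell (0,5): code 1100 → (0.680,6.000)–(0.376,5.000)
cell (0,6): code 1000 → (1.000,6.331)–(0.680,6.000)
cell (1,3): code 0110 → (1.000,3.908)–(2.000,3.618)
cell (1,6): code 1001 → (2.000,6.430)–(1.000,6.331)
cell (2,3): code 0010 → (2.000,3.618)–(2.532,4.000)
cell (2,4): code 0011 → (2.532,4.000)–(2.968,5.000)
cell (2,5): code 0011 → (2.968,5.000)–(2.454,6.000)
cell (2,6): code 0001 → (2.454,6.000)–(2.000,6.430)
total: 10 segments, chained into 1 closed loop(s), length Σ = 8.314433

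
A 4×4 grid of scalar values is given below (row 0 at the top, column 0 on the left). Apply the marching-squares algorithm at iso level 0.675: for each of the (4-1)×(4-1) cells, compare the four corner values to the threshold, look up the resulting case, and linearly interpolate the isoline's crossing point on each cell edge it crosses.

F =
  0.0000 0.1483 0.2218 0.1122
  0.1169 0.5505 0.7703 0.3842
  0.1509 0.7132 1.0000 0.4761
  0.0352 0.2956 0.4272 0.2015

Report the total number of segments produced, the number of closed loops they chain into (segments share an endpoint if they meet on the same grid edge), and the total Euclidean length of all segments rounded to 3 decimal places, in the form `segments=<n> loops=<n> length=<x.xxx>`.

cell (0,1): code 0100 → (0.826,2.000)–(1.000,1.566)
cell (0,2): code 1000 → (1.000,2.247)–(0.826,2.000)
cell (1,0): code 0100 → (1.765,1.000)–(2.000,0.932)
cell (1,1): code 1110 → (1.000,1.566)–(1.765,1.000)
cell (1,2): code 1001 → (2.000,2.620)–(1.000,2.247)
cell (2,0): code 0010 → (2.000,0.932)–(2.091,1.000)
cell (2,1): code 0011 → (2.091,1.000)–(2.567,2.000)
cell (2,2): code 0001 → (2.567,2.000)–(2.000,2.620)
total: 8 segments, chained into 1 closed loop(s), length Σ = 5.094988

segments=8 loops=1 length=5.095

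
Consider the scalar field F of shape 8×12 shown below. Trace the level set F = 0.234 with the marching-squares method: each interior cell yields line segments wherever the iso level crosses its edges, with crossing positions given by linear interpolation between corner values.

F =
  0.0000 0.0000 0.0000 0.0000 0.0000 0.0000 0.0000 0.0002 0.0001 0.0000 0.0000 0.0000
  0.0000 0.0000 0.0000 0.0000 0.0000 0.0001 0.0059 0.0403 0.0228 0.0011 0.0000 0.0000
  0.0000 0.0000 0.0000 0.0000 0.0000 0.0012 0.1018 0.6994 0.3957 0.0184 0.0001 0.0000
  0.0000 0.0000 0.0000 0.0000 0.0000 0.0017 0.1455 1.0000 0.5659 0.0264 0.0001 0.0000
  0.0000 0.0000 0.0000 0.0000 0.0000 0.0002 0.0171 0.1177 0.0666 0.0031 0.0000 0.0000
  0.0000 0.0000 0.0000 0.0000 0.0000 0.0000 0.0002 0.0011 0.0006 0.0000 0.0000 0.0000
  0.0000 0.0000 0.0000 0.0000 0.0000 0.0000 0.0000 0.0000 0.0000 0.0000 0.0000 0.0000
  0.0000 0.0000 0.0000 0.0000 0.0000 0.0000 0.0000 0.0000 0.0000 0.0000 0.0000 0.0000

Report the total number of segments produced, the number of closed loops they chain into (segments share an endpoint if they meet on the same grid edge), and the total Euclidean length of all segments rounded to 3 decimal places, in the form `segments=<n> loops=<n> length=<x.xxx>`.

cell (1,6): code 0100 → (1.294,7.000)–(2.000,6.221)
cell (1,7): code 1100 → (1.566,8.000)–(1.294,7.000)
cell (1,8): code 1000 → (2.000,8.429)–(1.566,8.000)
cell (2,6): code 0110 → (2.000,6.221)–(3.000,6.104)
cell (2,8): code 1001 → (3.000,8.615)–(2.000,8.429)
cell (3,6): code 0010 → (3.000,6.104)–(3.868,7.000)
cell (3,7): code 0011 → (3.868,7.000)–(3.665,8.000)
cell (3,8): code 0001 → (3.665,8.000)–(3.000,8.615)
total: 8 segments, chained into 1 closed loop(s), length Σ = 7.895680

segments=8 loops=1 length=7.896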